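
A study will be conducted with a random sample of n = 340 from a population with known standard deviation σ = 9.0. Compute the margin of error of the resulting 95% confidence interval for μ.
Margin of error = 0.96

Margin of error = z* · σ/√n
= 1.960 · 9.0/√340
= 1.960 · 9.0/18.4391
= 0.96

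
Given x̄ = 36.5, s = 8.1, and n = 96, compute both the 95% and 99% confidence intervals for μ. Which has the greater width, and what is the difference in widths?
99% CI is wider by 1.07

df = 95
95% CI: t* = 1.985, (34.86, 38.14), width = 2 · t* · s/√n = 3.28
99% CI: t* = 2.629, (34.33, 38.67), width = 2 · t* · s/√n = 4.35

The 99% CI is wider by 4.35 - 3.28 = 1.07.
Higher confidence requires a wider interval.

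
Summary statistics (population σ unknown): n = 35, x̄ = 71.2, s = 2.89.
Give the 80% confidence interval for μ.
(70.56, 71.84)

t-interval (σ unknown):
df = n - 1 = 34
t* = 1.307 for 80% confidence

Margin of error = t* · s/√n = 1.307 · 2.89/√35 = 0.64

CI: (70.56, 71.84)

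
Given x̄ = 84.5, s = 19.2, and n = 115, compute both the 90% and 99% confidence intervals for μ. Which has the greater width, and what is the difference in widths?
99% CI is wider by 3.44

df = 114
90% CI: t* = 1.658, (81.53, 87.47), width = 2 · t* · s/√n = 5.94
99% CI: t* = 2.620, (79.81, 89.19), width = 2 · t* · s/√n = 9.38

The 99% CI is wider by 9.38 - 5.94 = 3.44.
Higher confidence requires a wider interval.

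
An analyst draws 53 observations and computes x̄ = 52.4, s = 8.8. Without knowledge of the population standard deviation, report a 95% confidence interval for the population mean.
(49.97, 54.83)

t-interval (σ unknown):
df = n - 1 = 52
t* = 2.007 for 95% confidence

Margin of error = t* · s/√n = 2.007 · 8.8/√53 = 2.43

CI: (49.97, 54.83)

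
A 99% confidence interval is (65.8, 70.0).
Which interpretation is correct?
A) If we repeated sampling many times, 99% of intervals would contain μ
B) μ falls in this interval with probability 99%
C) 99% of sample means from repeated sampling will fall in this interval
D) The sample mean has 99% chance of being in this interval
A

A) Correct — this is the frequentist long-run coverage interpretation.
B) Wrong — μ is fixed; the randomness lives in the interval, not in μ.
C) Wrong — coverage applies to intervals containing μ, not to future x̄ values.
D) Wrong — x̄ is observed and sits in the interval by construction.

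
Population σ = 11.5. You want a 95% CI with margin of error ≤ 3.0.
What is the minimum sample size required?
n ≥ 57

For margin E ≤ 3.0:
n ≥ (z* · σ / E)²
n ≥ (1.960 · 11.5 / 3.0)²
n ≥ 56.45

Minimum n = 57 (rounding up)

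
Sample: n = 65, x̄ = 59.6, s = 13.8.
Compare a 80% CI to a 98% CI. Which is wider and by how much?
98% CI is wider by 3.74

df = 64
80% CI: t* = 1.295, (57.38, 61.82), width = 2 · t* · s/√n = 4.43
98% CI: t* = 2.386, (55.52, 63.68), width = 2 · t* · s/√n = 8.17

The 98% CI is wider by 8.17 - 4.43 = 3.74.
Higher confidence requires a wider interval.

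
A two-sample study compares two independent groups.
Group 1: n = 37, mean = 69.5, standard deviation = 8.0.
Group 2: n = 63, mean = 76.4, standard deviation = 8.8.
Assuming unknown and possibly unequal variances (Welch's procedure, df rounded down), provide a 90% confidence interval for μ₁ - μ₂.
(-9.76, -4.04)

Difference: x̄₁ - x̄₂ = -6.90
SE = √(s₁²/n₁ + s₂²/n₂) = √(8.0²/37 + 8.8²/63) = 1.7202
df = 81.46 → 81 (Welch–Satterthwaite, rounded down)
t* = 1.664

CI: -6.90 ± 1.664 · 1.7202 = -6.90 ± 2.86 = (-9.76, -4.04)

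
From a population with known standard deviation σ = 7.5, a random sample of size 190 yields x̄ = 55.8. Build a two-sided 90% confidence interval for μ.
(54.90, 56.70)

z-interval (σ known):
z* = 1.645 for 90% confidence

Margin of error = z* · σ/√n = 1.645 · 7.5/√190 = 0.90

CI: (55.8 - 0.90, 55.8 + 0.90) = (54.90, 56.70)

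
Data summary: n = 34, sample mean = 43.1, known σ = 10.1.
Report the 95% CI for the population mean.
(39.71, 46.49)

z-interval (σ known):
z* = 1.960 for 95% confidence

Margin of error = z* · σ/√n = 1.960 · 10.1/√34 = 3.39

CI: (43.1 - 3.39, 43.1 + 3.39) = (39.71, 46.49)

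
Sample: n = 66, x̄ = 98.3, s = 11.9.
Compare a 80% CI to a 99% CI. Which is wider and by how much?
99% CI is wider by 3.99

df = 65
80% CI: t* = 1.295, (96.40, 100.20), width = 2 · t* · s/√n = 3.79
99% CI: t* = 2.654, (94.41, 102.19), width = 2 · t* · s/√n = 7.78

The 99% CI is wider by 7.78 - 3.79 = 3.99.
Higher confidence requires a wider interval.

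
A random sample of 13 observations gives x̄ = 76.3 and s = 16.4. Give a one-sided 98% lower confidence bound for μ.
μ ≥ 65.82

Lower bound (one-sided):
t* = 2.303 (one-sided for 98%)
Lower bound = x̄ - t* · s/√n = 76.3 - 2.303 · 16.4/√13 = 65.82

We are 98% confident that μ ≥ 65.82.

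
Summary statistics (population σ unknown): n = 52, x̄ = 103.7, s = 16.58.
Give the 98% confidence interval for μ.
(98.18, 109.22)

t-interval (σ unknown):
df = n - 1 = 51
t* = 2.402 for 98% confidence

Margin of error = t* · s/√n = 2.402 · 16.58/√52 = 5.52

CI: (98.18, 109.22)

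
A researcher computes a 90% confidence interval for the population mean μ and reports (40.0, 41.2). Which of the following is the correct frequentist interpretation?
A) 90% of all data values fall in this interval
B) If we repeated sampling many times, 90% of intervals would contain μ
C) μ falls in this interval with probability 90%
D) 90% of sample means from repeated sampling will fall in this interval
B

A) Wrong — a CI is about the parameter μ, not individual data values.
B) Correct — this is the frequentist long-run coverage interpretation.
C) Wrong — μ is fixed; the randomness lives in the interval, not in μ.
D) Wrong — coverage applies to intervals containing μ, not to future x̄ values.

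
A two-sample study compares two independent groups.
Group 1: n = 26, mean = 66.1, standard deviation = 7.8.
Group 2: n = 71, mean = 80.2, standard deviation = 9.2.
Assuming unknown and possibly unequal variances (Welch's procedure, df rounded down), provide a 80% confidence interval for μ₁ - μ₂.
(-16.54, -11.66)

Difference: x̄₁ - x̄₂ = -14.10
SE = √(s₁²/n₁ + s₂²/n₂) = √(7.8²/26 + 9.2²/71) = 1.8794
df = 52.13 → 52 (Welch–Satterthwaite, rounded down)
t* = 1.298

CI: -14.10 ± 1.298 · 1.8794 = -14.10 ± 2.44 = (-16.54, -11.66)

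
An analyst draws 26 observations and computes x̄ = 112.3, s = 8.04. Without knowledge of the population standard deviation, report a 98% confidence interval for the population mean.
(108.38, 116.22)

t-interval (σ unknown):
df = n - 1 = 25
t* = 2.485 for 98% confidence

Margin of error = t* · s/√n = 2.485 · 8.04/√26 = 3.92

CI: (108.38, 116.22)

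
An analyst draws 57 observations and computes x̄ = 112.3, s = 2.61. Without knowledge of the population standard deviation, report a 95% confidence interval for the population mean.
(111.61, 112.99)

t-interval (σ unknown):
df = n - 1 = 56
t* = 2.003 for 95% confidence

Margin of error = t* · s/√n = 2.003 · 2.61/√57 = 0.69

CI: (111.61, 112.99)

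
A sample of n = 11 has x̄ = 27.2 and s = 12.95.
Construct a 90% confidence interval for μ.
(20.12, 34.28)

t-interval (σ unknown):
df = n - 1 = 10
t* = 1.812 for 90% confidence

Margin of error = t* · s/√n = 1.812 · 12.95/√11 = 7.08

CI: (20.12, 34.28)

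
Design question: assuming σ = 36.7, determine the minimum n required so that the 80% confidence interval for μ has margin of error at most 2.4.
n ≥ 385

For margin E ≤ 2.4:
n ≥ (z* · σ / E)²
n ≥ (1.282 · 36.7 / 2.4)²
n ≥ 384.31

Minimum n = 385 (rounding up)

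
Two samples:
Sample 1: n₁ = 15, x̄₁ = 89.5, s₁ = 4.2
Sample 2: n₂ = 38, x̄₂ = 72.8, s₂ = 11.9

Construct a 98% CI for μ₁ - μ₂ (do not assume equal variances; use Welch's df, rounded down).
(11.38, 22.02)

Difference: x̄₁ - x̄₂ = 16.70
SE = √(s₁²/n₁ + s₂²/n₂) = √(4.2²/15 + 11.9²/38) = 2.2142
df = 50.69 → 50 (Welch–Satterthwaite, rounded down)
t* = 2.403

CI: 16.70 ± 2.403 · 2.2142 = 16.70 ± 5.32 = (11.38, 22.02)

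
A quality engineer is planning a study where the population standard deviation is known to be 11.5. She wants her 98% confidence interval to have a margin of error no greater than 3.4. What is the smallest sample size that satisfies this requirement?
n ≥ 62

For margin E ≤ 3.4:
n ≥ (z* · σ / E)²
n ≥ (2.326 · 11.5 / 3.4)²
n ≥ 61.90

Minimum n = 62 (rounding up)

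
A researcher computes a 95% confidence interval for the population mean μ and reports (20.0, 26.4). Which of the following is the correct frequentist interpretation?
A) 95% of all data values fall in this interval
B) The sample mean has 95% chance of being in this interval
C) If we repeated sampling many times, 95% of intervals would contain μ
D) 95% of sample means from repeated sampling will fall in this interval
C

A) Wrong — a CI is about the parameter μ, not individual data values.
B) Wrong — x̄ is observed and sits in the interval by construction.
C) Correct — this is the frequentist long-run coverage interpretation.
D) Wrong — coverage applies to intervals containing μ, not to future x̄ values.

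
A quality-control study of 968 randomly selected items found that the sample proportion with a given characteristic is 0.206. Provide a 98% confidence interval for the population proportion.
(0.176, 0.236)

Proportion CI:
SE = √(p̂(1-p̂)/n) = √(0.206 · 0.794 / 968) = 0.01300

z* = 2.326
Margin = z* · SE = 2.326 · 0.01300 = 0.0302

CI: 0.206 ± 0.0302 = (0.176, 0.236)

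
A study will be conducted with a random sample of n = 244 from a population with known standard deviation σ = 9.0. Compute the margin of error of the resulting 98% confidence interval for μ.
Margin of error = 1.34

Margin of error = z* · σ/√n
= 2.326 · 9.0/√244
= 2.326 · 9.0/15.6205
= 1.34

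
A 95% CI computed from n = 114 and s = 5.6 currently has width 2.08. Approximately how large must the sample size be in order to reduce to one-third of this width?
n ≈ 1026

CI width ∝ 1/√n
To reduce width by factor 3, need √n to grow by 3 → need 3² = 9 times as many samples.

Current: n = 114, width = 2.08
New: n = 1026, width ≈ 0.69

Width reduced by factor of 2.08/0.69 = 3.01.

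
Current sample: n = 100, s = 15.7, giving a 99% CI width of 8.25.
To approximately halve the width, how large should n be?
n ≈ 400

CI width ∝ 1/√n
To reduce width by factor 2, need √n to grow by 2 → need 2² = 4 times as many samples.

Current: n = 100, width = 8.25
New: n = 400, width ≈ 4.06

Width reduced by factor of 8.25/4.06 = 2.03.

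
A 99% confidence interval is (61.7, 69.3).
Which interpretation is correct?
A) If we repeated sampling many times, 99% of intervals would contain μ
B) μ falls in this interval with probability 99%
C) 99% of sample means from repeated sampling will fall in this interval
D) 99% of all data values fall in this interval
A

A) Correct — this is the frequentist long-run coverage interpretation.
B) Wrong — μ is fixed; the randomness lives in the interval, not in μ.
C) Wrong — coverage applies to intervals containing μ, not to future x̄ values.
D) Wrong — a CI is about the parameter μ, not individual data values.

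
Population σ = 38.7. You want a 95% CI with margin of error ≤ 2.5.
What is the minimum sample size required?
n ≥ 921

For margin E ≤ 2.5:
n ≥ (z* · σ / E)²
n ≥ (1.960 · 38.7 / 2.5)²
n ≥ 920.56

Minimum n = 921 (rounding up)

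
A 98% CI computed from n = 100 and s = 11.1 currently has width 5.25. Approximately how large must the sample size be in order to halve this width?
n ≈ 400

CI width ∝ 1/√n
To reduce width by factor 2, need √n to grow by 2 → need 2² = 4 times as many samples.

Current: n = 100, width = 5.25
New: n = 400, width ≈ 2.59

Width reduced by factor of 5.25/2.59 = 2.03.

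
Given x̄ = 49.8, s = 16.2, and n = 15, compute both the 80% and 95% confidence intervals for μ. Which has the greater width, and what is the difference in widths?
95% CI is wider by 6.69

df = 14
80% CI: t* = 1.345, (44.17, 55.43), width = 2 · t* · s/√n = 11.25
95% CI: t* = 2.145, (40.83, 58.77), width = 2 · t* · s/√n = 17.94

The 95% CI is wider by 17.94 - 11.25 = 6.69.
Higher confidence requires a wider interval.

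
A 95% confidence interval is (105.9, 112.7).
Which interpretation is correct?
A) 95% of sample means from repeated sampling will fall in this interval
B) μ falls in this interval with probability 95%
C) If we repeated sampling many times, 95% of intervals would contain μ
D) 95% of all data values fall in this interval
C

A) Wrong — coverage applies to intervals containing μ, not to future x̄ values.
B) Wrong — μ is fixed; the randomness lives in the interval, not in μ.
C) Correct — this is the frequentist long-run coverage interpretation.
D) Wrong — a CI is about the parameter μ, not individual data values.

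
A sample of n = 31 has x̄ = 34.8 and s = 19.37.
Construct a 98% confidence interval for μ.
(26.25, 43.35)

t-interval (σ unknown):
df = n - 1 = 30
t* = 2.457 for 98% confidence

Margin of error = t* · s/√n = 2.457 · 19.37/√31 = 8.55

CI: (26.25, 43.35)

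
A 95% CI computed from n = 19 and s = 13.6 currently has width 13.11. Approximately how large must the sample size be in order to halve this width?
n ≈ 76

CI width ∝ 1/√n
To reduce width by factor 2, need √n to grow by 2 → need 2² = 4 times as many samples.

Current: n = 19, width = 13.11
New: n = 76, width ≈ 6.22

Width reduced by factor of 13.11/6.22 = 2.11.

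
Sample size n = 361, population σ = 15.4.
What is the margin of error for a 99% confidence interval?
Margin of error = 2.09

Margin of error = z* · σ/√n
= 2.576 · 15.4/√361
= 2.576 · 15.4/19.0000
= 2.09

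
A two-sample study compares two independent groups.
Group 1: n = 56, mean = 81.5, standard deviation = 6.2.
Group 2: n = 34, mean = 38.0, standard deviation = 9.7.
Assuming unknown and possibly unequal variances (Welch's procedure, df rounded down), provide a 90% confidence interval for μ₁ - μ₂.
(40.38, 46.62)

Difference: x̄₁ - x̄₂ = 43.50
SE = √(s₁²/n₁ + s₂²/n₂) = √(6.2²/56 + 9.7²/34) = 1.8584
df = 49.57 → 49 (Welch–Satterthwaite, rounded down)
t* = 1.677

CI: 43.50 ± 1.677 · 1.8584 = 43.50 ± 3.12 = (40.38, 46.62)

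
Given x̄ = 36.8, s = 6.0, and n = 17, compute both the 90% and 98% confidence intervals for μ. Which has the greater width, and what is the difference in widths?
98% CI is wider by 2.44

df = 16
90% CI: t* = 1.746, (34.26, 39.34), width = 2 · t* · s/√n = 5.08
98% CI: t* = 2.583, (33.04, 40.56), width = 2 · t* · s/√n = 7.52

The 98% CI is wider by 7.52 - 5.08 = 2.44.
Higher confidence requires a wider interval.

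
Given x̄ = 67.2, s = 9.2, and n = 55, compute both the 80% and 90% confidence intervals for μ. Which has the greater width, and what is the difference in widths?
90% CI is wider by 0.93

df = 54
80% CI: t* = 1.297, (65.59, 68.81), width = 2 · t* · s/√n = 3.22
90% CI: t* = 1.674, (65.12, 69.28), width = 2 · t* · s/√n = 4.15

The 90% CI is wider by 4.15 - 3.22 = 0.93.
Higher confidence requires a wider interval.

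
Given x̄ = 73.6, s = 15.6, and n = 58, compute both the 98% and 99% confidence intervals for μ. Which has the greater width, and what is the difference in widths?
99% CI is wider by 1.11

df = 57
98% CI: t* = 2.394, (68.70, 78.50), width = 2 · t* · s/√n = 9.81
99% CI: t* = 2.665, (68.14, 79.06), width = 2 · t* · s/√n = 10.92

The 99% CI is wider by 10.92 - 9.81 = 1.11.
Higher confidence requires a wider interval.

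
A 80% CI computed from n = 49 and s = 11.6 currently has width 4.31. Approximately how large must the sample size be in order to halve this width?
n ≈ 196

CI width ∝ 1/√n
To reduce width by factor 2, need √n to grow by 2 → need 2² = 4 times as many samples.

Current: n = 49, width = 4.31
New: n = 196, width ≈ 2.13

Width reduced by factor of 4.31/2.13 = 2.02.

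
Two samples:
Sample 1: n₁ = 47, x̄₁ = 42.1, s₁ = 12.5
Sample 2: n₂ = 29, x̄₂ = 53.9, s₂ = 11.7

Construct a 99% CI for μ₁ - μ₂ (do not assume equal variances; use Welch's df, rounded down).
(-19.34, -4.26)

Difference: x̄₁ - x̄₂ = -11.80
SE = √(s₁²/n₁ + s₂²/n₂) = √(12.5²/47 + 11.7²/29) = 2.8363
df = 62.47 → 62 (Welch–Satterthwaite, rounded down)
t* = 2.657

CI: -11.80 ± 2.657 · 2.8363 = -11.80 ± 7.54 = (-19.34, -4.26)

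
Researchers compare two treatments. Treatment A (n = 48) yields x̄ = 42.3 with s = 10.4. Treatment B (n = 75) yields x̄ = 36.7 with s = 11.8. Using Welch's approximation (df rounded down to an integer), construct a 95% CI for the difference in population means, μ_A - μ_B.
(1.58, 9.62)

Difference: x̄₁ - x̄₂ = 5.60
SE = √(s₁²/n₁ + s₂²/n₂) = √(10.4²/48 + 11.8²/75) = 2.0273
df = 109.25 → 109 (Welch–Satterthwaite, rounded down)
t* = 1.982

CI: 5.60 ± 1.982 · 2.0273 = 5.60 ± 4.02 = (1.58, 9.62)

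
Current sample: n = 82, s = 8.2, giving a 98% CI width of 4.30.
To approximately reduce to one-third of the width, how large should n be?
n ≈ 738

CI width ∝ 1/√n
To reduce width by factor 3, need √n to grow by 3 → need 3² = 9 times as many samples.

Current: n = 82, width = 4.30
New: n = 738, width ≈ 1.41

Width reduced by factor of 4.30/1.41 = 3.05.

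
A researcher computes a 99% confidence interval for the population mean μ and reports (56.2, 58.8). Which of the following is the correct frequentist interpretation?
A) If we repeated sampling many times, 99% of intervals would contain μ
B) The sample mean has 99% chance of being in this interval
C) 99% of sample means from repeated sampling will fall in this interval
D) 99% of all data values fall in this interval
A

A) Correct — this is the frequentist long-run coverage interpretation.
B) Wrong — x̄ is observed and sits in the interval by construction.
C) Wrong — coverage applies to intervals containing μ, not to future x̄ values.
D) Wrong — a CI is about the parameter μ, not individual data values.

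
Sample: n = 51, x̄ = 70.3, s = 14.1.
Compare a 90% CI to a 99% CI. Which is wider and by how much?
99% CI is wider by 3.95

df = 50
90% CI: t* = 1.676, (66.99, 73.61), width = 2 · t* · s/√n = 6.62
99% CI: t* = 2.678, (65.01, 75.59), width = 2 · t* · s/√n = 10.57

The 99% CI is wider by 10.57 - 6.62 = 3.95.
Higher confidence requires a wider interval.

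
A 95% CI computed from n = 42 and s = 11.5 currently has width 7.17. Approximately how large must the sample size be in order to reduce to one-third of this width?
n ≈ 378

CI width ∝ 1/√n
To reduce width by factor 3, need √n to grow by 3 → need 3² = 9 times as many samples.

Current: n = 42, width = 7.17
New: n = 378, width ≈ 2.33

Width reduced by factor of 7.17/2.33 = 3.08.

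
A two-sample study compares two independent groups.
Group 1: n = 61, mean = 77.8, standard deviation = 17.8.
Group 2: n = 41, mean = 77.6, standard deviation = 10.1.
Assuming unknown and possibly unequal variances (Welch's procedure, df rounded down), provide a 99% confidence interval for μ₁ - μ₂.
(-7.08, 7.48)

Difference: x̄₁ - x̄₂ = 0.20
SE = √(s₁²/n₁ + s₂²/n₂) = √(17.8²/61 + 10.1²/41) = 2.7717
df = 97.64 → 97 (Welch–Satterthwaite, rounded down)
t* = 2.627

CI: 0.20 ± 2.627 · 2.7717 = 0.20 ± 7.28 = (-7.08, 7.48)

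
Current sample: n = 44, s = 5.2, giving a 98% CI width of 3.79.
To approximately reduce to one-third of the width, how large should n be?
n ≈ 396

CI width ∝ 1/√n
To reduce width by factor 3, need √n to grow by 3 → need 3² = 9 times as many samples.

Current: n = 44, width = 3.79
New: n = 396, width ≈ 1.22

Width reduced by factor of 3.79/1.22 = 3.11.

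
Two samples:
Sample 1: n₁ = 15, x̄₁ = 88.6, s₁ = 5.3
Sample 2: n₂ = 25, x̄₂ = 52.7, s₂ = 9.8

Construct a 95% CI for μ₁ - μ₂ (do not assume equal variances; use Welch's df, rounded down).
(31.06, 40.74)

Difference: x̄₁ - x̄₂ = 35.90
SE = √(s₁²/n₁ + s₂²/n₂) = √(5.3²/15 + 9.8²/25) = 2.3905
df = 37.73 → 37 (Welch–Satterthwaite, rounded down)
t* = 2.026

CI: 35.90 ± 2.026 · 2.3905 = 35.90 ± 4.84 = (31.06, 40.74)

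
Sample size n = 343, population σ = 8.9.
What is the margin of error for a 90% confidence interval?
Margin of error = 0.79

Margin of error = z* · σ/√n
= 1.645 · 8.9/√343
= 1.645 · 8.9/18.5203
= 0.79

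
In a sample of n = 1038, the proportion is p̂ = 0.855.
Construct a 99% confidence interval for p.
(0.827, 0.883)

Proportion CI:
SE = √(p̂(1-p̂)/n) = √(0.855 · 0.145 / 1038) = 0.01093

z* = 2.576
Margin = z* · SE = 2.576 · 0.01093 = 0.0282

CI: 0.855 ± 0.0282 = (0.827, 0.883)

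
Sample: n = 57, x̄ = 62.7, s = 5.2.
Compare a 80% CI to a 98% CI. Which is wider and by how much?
98% CI is wider by 1.51

df = 56
80% CI: t* = 1.297, (61.81, 63.59), width = 2 · t* · s/√n = 1.79
98% CI: t* = 2.395, (61.05, 64.35), width = 2 · t* · s/√n = 3.30

The 98% CI is wider by 3.30 - 1.79 = 1.51.
Higher confidence requires a wider interval.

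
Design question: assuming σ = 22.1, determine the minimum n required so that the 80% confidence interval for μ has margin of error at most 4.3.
n ≥ 44

For margin E ≤ 4.3:
n ≥ (z* · σ / E)²
n ≥ (1.282 · 22.1 / 4.3)²
n ≥ 43.41

Minimum n = 44 (rounding up)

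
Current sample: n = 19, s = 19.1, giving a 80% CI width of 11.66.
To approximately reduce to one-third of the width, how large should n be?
n ≈ 171

CI width ∝ 1/√n
To reduce width by factor 3, need √n to grow by 3 → need 3² = 9 times as many samples.

Current: n = 19, width = 11.66
New: n = 171, width ≈ 3.76

Width reduced by factor of 11.66/3.76 = 3.10.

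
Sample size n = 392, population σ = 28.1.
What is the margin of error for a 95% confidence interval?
Margin of error = 2.78

Margin of error = z* · σ/√n
= 1.960 · 28.1/√392
= 1.960 · 28.1/19.7990
= 2.78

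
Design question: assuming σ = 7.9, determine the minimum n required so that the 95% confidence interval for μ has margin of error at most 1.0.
n ≥ 240

For margin E ≤ 1.0:
n ≥ (z* · σ / E)²
n ≥ (1.960 · 7.9 / 1.0)²
n ≥ 239.75

Minimum n = 240 (rounding up)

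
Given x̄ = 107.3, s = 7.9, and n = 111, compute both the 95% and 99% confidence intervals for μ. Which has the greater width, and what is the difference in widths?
99% CI is wider by 0.96

df = 110
95% CI: t* = 1.982, (105.81, 108.79), width = 2 · t* · s/√n = 2.97
99% CI: t* = 2.621, (105.33, 109.27), width = 2 · t* · s/√n = 3.93

The 99% CI is wider by 3.93 - 2.97 = 0.96.
Higher confidence requires a wider interval.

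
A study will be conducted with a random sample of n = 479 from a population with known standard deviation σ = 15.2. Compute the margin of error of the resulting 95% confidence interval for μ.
Margin of error = 1.36

Margin of error = z* · σ/√n
= 1.960 · 15.2/√479
= 1.960 · 15.2/21.8861
= 1.36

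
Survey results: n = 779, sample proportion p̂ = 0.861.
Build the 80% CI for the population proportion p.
(0.845, 0.877)

Proportion CI:
SE = √(p̂(1-p̂)/n) = √(0.861 · 0.139 / 779) = 0.01239

z* = 1.282
Margin = z* · SE = 1.282 · 0.01239 = 0.0159

CI: 0.861 ± 0.0159 = (0.845, 0.877)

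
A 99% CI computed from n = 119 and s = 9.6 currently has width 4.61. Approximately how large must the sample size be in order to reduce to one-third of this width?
n ≈ 1071

CI width ∝ 1/√n
To reduce width by factor 3, need √n to grow by 3 → need 3² = 9 times as many samples.

Current: n = 119, width = 4.61
New: n = 1071, width ≈ 1.51

Width reduced by factor of 4.61/1.51 = 3.05.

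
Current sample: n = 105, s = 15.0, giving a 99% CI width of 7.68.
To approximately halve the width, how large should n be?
n ≈ 420

CI width ∝ 1/√n
To reduce width by factor 2, need √n to grow by 2 → need 2² = 4 times as many samples.

Current: n = 105, width = 7.68
New: n = 420, width ≈ 3.79

Width reduced by factor of 7.68/3.79 = 2.03.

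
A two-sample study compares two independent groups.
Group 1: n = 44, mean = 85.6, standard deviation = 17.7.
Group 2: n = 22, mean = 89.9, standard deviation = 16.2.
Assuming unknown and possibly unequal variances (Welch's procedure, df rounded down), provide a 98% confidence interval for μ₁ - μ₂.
(-14.83, 6.23)

Difference: x̄₁ - x̄₂ = -4.30
SE = √(s₁²/n₁ + s₂²/n₂) = √(17.7²/44 + 16.2²/22) = 4.3646
df = 45.61 → 45 (Welch–Satterthwaite, rounded down)
t* = 2.412

CI: -4.30 ± 2.412 · 4.3646 = -4.30 ± 10.53 = (-14.83, 6.23)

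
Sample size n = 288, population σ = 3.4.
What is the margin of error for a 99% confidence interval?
Margin of error = 0.52

Margin of error = z* · σ/√n
= 2.576 · 3.4/√288
= 2.576 · 3.4/16.9706
= 0.52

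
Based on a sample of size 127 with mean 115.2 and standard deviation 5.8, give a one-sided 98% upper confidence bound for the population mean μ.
μ ≤ 116.27

Upper bound (one-sided):
t* = 2.075 (one-sided for 98%)
Upper bound = x̄ + t* · s/√n = 115.2 + 2.075 · 5.8/√127 = 116.27

We are 98% confident that μ ≤ 116.27.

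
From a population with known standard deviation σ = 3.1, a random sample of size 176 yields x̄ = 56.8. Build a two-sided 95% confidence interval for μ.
(56.34, 57.26)

z-interval (σ known):
z* = 1.960 for 95% confidence

Margin of error = z* · σ/√n = 1.960 · 3.1/√176 = 0.46

CI: (56.8 - 0.46, 56.8 + 0.46) = (56.34, 57.26)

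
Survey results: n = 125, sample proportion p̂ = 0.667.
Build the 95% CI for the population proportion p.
(0.584, 0.750)

Proportion CI:
SE = √(p̂(1-p̂)/n) = √(0.667 · 0.333 / 125) = 0.04215

z* = 1.960
Margin = z* · SE = 1.960 · 0.04215 = 0.0826

CI: 0.667 ± 0.0826 = (0.584, 0.750)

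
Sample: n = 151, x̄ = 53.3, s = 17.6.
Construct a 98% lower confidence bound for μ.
μ ≥ 50.33

Lower bound (one-sided):
t* = 2.072 (one-sided for 98%)
Lower bound = x̄ - t* · s/√n = 53.3 - 2.072 · 17.6/√151 = 50.33

We are 98% confident that μ ≥ 50.33.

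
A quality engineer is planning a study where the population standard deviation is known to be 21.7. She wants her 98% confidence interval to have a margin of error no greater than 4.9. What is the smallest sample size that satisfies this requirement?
n ≥ 107

For margin E ≤ 4.9:
n ≥ (z* · σ / E)²
n ≥ (2.326 · 21.7 / 4.9)²
n ≥ 106.11

Minimum n = 107 (rounding up)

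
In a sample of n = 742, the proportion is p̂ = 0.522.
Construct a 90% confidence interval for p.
(0.492, 0.552)

Proportion CI:
SE = √(p̂(1-p̂)/n) = √(0.522 · 0.478 / 742) = 0.01834

z* = 1.645
Margin = z* · SE = 1.645 · 0.01834 = 0.0302

CI: 0.522 ± 0.0302 = (0.492, 0.552)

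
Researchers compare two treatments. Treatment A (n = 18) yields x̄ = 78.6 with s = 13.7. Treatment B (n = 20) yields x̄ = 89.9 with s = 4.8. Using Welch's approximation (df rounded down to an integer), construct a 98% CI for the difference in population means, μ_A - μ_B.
(-19.90, -2.70)

Difference: x̄₁ - x̄₂ = -11.30
SE = √(s₁²/n₁ + s₂²/n₂) = √(13.7²/18 + 4.8²/20) = 3.4028
df = 20.74 → 20 (Welch–Satterthwaite, rounded down)
t* = 2.528

CI: -11.30 ± 2.528 · 3.4028 = -11.30 ± 8.60 = (-19.90, -2.70)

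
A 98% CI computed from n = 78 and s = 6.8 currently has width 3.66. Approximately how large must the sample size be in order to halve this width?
n ≈ 312

CI width ∝ 1/√n
To reduce width by factor 2, need √n to grow by 2 → need 2² = 4 times as many samples.

Current: n = 78, width = 3.66
New: n = 312, width ≈ 1.80

Width reduced by factor of 3.66/1.80 = 2.03.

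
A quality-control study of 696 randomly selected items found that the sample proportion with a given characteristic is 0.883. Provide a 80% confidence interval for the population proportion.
(0.867, 0.899)

Proportion CI:
SE = √(p̂(1-p̂)/n) = √(0.883 · 0.117 / 696) = 0.01218

z* = 1.282
Margin = z* · SE = 1.282 · 0.01218 = 0.0156

CI: 0.883 ± 0.0156 = (0.867, 0.899)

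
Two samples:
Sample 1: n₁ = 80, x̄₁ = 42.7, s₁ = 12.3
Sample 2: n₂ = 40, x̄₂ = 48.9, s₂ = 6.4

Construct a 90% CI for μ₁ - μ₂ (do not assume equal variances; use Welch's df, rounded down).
(-9.03, -3.37)

Difference: x̄₁ - x̄₂ = -6.20
SE = √(s₁²/n₁ + s₂²/n₂) = √(12.3²/80 + 6.4²/40) = 1.7074
df = 117.77 → 117 (Welch–Satterthwaite, rounded down)
t* = 1.658

CI: -6.20 ± 1.658 · 1.7074 = -6.20 ± 2.83 = (-9.03, -3.37)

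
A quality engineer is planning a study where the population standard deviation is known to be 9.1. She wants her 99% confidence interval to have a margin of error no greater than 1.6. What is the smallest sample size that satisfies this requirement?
n ≥ 215

For margin E ≤ 1.6:
n ≥ (z* · σ / E)²
n ≥ (2.576 · 9.1 / 1.6)²
n ≥ 214.65

Minimum n = 215 (rounding up)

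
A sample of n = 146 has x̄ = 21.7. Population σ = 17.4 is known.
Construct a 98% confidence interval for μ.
(18.35, 25.05)

z-interval (σ known):
z* = 2.326 for 98% confidence

Margin of error = z* · σ/√n = 2.326 · 17.4/√146 = 3.35

CI: (21.7 - 3.35, 21.7 + 3.35) = (18.35, 25.05)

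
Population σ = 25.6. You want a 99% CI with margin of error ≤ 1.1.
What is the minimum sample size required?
n ≥ 3595

For margin E ≤ 1.1:
n ≥ (z* · σ / E)²
n ≥ (2.576 · 25.6 / 1.1)²
n ≥ 3594.07

Minimum n = 3595 (rounding up)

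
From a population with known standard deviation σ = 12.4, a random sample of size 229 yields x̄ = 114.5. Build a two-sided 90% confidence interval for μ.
(113.15, 115.85)

z-interval (σ known):
z* = 1.645 for 90% confidence

Margin of error = z* · σ/√n = 1.645 · 12.4/√229 = 1.35

CI: (114.5 - 1.35, 114.5 + 1.35) = (113.15, 115.85)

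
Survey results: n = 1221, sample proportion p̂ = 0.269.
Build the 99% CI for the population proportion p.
(0.236, 0.302)

Proportion CI:
SE = √(p̂(1-p̂)/n) = √(0.269 · 0.731 / 1221) = 0.01269

z* = 2.576
Margin = z* · SE = 2.576 · 0.01269 = 0.0327

CI: 0.269 ± 0.0327 = (0.236, 0.302)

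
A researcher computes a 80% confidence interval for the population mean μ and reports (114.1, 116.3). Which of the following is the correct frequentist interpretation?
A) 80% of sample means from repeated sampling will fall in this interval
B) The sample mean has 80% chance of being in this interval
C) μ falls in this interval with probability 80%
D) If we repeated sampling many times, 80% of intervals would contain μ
D

A) Wrong — coverage applies to intervals containing μ, not to future x̄ values.
B) Wrong — x̄ is observed and sits in the interval by construction.
C) Wrong — μ is fixed; the randomness lives in the interval, not in μ.
D) Correct — this is the frequentist long-run coverage interpretation.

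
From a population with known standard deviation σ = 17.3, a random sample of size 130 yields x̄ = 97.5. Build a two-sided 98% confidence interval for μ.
(93.97, 101.03)

z-interval (σ known):
z* = 2.326 for 98% confidence

Margin of error = z* · σ/√n = 2.326 · 17.3/√130 = 3.53

CI: (97.5 - 3.53, 97.5 + 3.53) = (93.97, 101.03)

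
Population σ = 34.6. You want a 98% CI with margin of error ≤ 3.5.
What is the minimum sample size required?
n ≥ 529

For margin E ≤ 3.5:
n ≥ (z* · σ / E)²
n ≥ (2.326 · 34.6 / 3.5)²
n ≥ 528.73

Minimum n = 529 (rounding up)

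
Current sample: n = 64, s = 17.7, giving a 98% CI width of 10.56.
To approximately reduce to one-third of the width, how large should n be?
n ≈ 576

CI width ∝ 1/√n
To reduce width by factor 3, need √n to grow by 3 → need 3² = 9 times as many samples.

Current: n = 64, width = 10.56
New: n = 576, width ≈ 3.44

Width reduced by factor of 10.56/3.44 = 3.07.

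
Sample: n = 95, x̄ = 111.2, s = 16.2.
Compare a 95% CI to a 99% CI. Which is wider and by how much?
99% CI is wider by 2.14

df = 94
95% CI: t* = 1.986, (107.90, 114.50), width = 2 · t* · s/√n = 6.60
99% CI: t* = 2.629, (106.83, 115.57), width = 2 · t* · s/√n = 8.74

The 99% CI is wider by 8.74 - 6.60 = 2.14.
Higher confidence requires a wider interval.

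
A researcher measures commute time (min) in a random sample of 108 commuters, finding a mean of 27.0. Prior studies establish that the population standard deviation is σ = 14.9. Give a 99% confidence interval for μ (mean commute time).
(23.31, 30.69)

z-interval (σ known):
z* = 2.576 for 99% confidence

Margin of error = z* · σ/√n = 2.576 · 14.9/√108 = 3.69

CI: (27.0 - 3.69, 27.0 + 3.69) = (23.31, 30.69)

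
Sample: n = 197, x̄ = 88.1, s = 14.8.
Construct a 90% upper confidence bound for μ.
μ ≤ 89.46

Upper bound (one-sided):
t* = 1.286 (one-sided for 90%)
Upper bound = x̄ + t* · s/√n = 88.1 + 1.286 · 14.8/√197 = 89.46

We are 90% confident that μ ≤ 89.46.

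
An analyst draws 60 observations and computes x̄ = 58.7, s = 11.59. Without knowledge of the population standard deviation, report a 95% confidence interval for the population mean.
(55.71, 61.69)

t-interval (σ unknown):
df = n - 1 = 59
t* = 2.001 for 95% confidence

Margin of error = t* · s/√n = 2.001 · 11.59/√60 = 2.99

CI: (55.71, 61.69)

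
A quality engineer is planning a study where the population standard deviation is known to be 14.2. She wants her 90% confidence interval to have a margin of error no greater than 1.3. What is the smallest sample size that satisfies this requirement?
n ≥ 323

For margin E ≤ 1.3:
n ≥ (z* · σ / E)²
n ≥ (1.645 · 14.2 / 1.3)²
n ≥ 322.87

Minimum n = 323 (rounding up)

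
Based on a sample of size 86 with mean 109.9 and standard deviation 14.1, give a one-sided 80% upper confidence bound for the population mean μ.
μ ≤ 111.19

Upper bound (one-sided):
t* = 0.846 (one-sided for 80%)
Upper bound = x̄ + t* · s/√n = 109.9 + 0.846 · 14.1/√86 = 111.19

We are 80% confident that μ ≤ 111.19.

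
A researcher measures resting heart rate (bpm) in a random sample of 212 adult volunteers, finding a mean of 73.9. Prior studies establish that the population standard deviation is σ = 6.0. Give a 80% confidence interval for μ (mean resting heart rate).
(73.37, 74.43)

z-interval (σ known):
z* = 1.282 for 80% confidence

Margin of error = z* · σ/√n = 1.282 · 6.0/√212 = 0.53

CI: (73.9 - 0.53, 73.9 + 0.53) = (73.37, 74.43)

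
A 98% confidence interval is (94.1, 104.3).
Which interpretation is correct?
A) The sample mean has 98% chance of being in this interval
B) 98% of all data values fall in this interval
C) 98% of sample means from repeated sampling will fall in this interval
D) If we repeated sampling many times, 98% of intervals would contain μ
D

A) Wrong — x̄ is observed and sits in the interval by construction.
B) Wrong — a CI is about the parameter μ, not individual data values.
C) Wrong — coverage applies to intervals containing μ, not to future x̄ values.
D) Correct — this is the frequentist long-run coverage interpretation.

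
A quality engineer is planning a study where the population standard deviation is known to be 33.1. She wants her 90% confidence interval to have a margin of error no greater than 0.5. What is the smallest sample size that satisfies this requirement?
n ≥ 11859

For margin E ≤ 0.5:
n ≥ (z* · σ / E)²
n ≥ (1.645 · 33.1 / 0.5)²
n ≥ 11858.99

Minimum n = 11859 (rounding up)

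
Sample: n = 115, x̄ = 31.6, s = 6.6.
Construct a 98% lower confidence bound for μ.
μ ≥ 30.32

Lower bound (one-sided):
t* = 2.078 (one-sided for 98%)
Lower bound = x̄ - t* · s/√n = 31.6 - 2.078 · 6.6/√115 = 30.32

We are 98% confident that μ ≥ 30.32.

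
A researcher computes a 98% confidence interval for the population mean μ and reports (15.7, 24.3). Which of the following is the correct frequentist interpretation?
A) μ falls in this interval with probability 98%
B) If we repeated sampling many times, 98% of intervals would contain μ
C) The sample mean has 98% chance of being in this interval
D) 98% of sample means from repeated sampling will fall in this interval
B

A) Wrong — μ is fixed; the randomness lives in the interval, not in μ.
B) Correct — this is the frequentist long-run coverage interpretation.
C) Wrong — x̄ is observed and sits in the interval by construction.
D) Wrong — coverage applies to intervals containing μ, not to future x̄ values.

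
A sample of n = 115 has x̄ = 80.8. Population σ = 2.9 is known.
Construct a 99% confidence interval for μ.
(80.10, 81.50)

z-interval (σ known):
z* = 2.576 for 99% confidence

Margin of error = z* · σ/√n = 2.576 · 2.9/√115 = 0.70

CI: (80.8 - 0.70, 80.8 + 0.70) = (80.10, 81.50)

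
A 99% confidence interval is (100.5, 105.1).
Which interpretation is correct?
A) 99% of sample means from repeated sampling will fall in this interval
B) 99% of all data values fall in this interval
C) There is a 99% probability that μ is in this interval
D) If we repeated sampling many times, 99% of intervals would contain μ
D

A) Wrong — coverage applies to intervals containing μ, not to future x̄ values.
B) Wrong — a CI is about the parameter μ, not individual data values.
C) Wrong — μ is fixed; the randomness lives in the interval, not in μ.
D) Correct — this is the frequentist long-run coverage interpretation.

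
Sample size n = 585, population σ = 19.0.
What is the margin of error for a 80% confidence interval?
Margin of error = 1.01

Margin of error = z* · σ/√n
= 1.282 · 19.0/√585
= 1.282 · 19.0/24.1868
= 1.01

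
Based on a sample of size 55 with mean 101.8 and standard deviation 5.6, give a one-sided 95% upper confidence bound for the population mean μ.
μ ≤ 103.06

Upper bound (one-sided):
t* = 1.674 (one-sided for 95%)
Upper bound = x̄ + t* · s/√n = 101.8 + 1.674 · 5.6/√55 = 103.06

We are 95% confident that μ ≤ 103.06.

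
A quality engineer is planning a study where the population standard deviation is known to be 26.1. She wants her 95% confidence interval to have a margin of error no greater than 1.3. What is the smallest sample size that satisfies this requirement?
n ≥ 1549

For margin E ≤ 1.3:
n ≥ (z* · σ / E)²
n ≥ (1.960 · 26.1 / 1.3)²
n ≥ 1548.48

Minimum n = 1549 (rounding up)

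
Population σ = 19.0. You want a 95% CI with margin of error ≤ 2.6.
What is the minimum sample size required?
n ≥ 206

For margin E ≤ 2.6:
n ≥ (z* · σ / E)²
n ≥ (1.960 · 19.0 / 2.6)²
n ≥ 205.15

Minimum n = 206 (rounding up)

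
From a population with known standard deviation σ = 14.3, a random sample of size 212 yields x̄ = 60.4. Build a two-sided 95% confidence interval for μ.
(58.48, 62.32)

z-interval (σ known):
z* = 1.960 for 95% confidence

Margin of error = z* · σ/√n = 1.960 · 14.3/√212 = 1.92

CI: (60.4 - 1.92, 60.4 + 1.92) = (58.48, 62.32)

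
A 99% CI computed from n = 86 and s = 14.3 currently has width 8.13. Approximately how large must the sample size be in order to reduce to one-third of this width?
n ≈ 774

CI width ∝ 1/√n
To reduce width by factor 3, need √n to grow by 3 → need 3² = 9 times as many samples.

Current: n = 86, width = 8.13
New: n = 774, width ≈ 2.65

Width reduced by factor of 8.13/2.65 = 3.07.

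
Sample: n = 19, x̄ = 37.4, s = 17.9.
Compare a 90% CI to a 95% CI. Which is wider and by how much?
95% CI is wider by 3.02

df = 18
90% CI: t* = 1.734, (30.28, 44.52), width = 2 · t* · s/√n = 14.24
95% CI: t* = 2.101, (28.77, 46.03), width = 2 · t* · s/√n = 17.26

The 95% CI is wider by 17.26 - 14.24 = 3.02.
Higher confidence requires a wider interval.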